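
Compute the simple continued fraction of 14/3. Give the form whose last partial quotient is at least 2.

[4; 1, 2]

14 = 4·3 + 2
3 = 1·2 + 1
2 = 2·1 + 0  (stop)
So 14/3 = [4; 1, 2].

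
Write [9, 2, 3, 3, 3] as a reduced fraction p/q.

Fold from the inside: start with 3/1.
  3 + 1/3 = 10/3
  3 + 3/10 = 33/10
  2 + 10/33 = 76/33
  9 + 33/76 = 717/76

717/76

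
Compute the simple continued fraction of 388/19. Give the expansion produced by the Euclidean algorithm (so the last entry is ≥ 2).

388 = 20×19 + 8
19 = 2×8 + 3
8 = 2×3 + 2
3 = 1×2 + 1
2 = 2×1 + 0  (stop)
So 388/19 = [20; 2, 2, 1, 2].

[20; 2, 2, 1, 2]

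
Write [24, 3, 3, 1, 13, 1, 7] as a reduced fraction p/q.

Using pₖ = aₖpₖ₋₁ + pₖ₋₂ and qₖ = aₖqₖ₋₁ + qₖ₋₂:
  k=0: a=24, p=24, q=1
  k=1: a=3, p=73, q=3
  k=2: a=3, p=243, q=10
  k=3: a=1, p=316, q=13
  k=4: a=13, p=4351, q=179
  k=5: a=1, p=4667, q=192
  k=6: a=7, p=37020, q=1523

37020/1523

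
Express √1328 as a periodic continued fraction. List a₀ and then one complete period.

a₀ = ⌊√1328⌋ = 36.

[36; 2, 3, 1, 3, 1, 3, 2, 72]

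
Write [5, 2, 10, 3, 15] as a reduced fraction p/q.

5455/996

Using pₖ = aₖpₖ₋₁ + pₖ₋₂ and qₖ = aₖqₖ₋₁ + qₖ₋₂:
  k=0: a=5, p=5, q=1
  k=1: a=2, p=11, q=2
  k=2: a=10, p=115, q=21
  k=3: a=3, p=356, q=65
  k=4: a=15, p=5455, q=996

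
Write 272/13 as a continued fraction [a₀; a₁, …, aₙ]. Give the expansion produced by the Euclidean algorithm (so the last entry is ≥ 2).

[20; 1, 12]

272 = 20·13 + 12
13 = 1·12 + 1
12 = 12·1 + 0  (stop)
So 272/13 = [20; 1, 12].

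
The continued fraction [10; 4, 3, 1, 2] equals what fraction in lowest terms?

481/47

Fold from the inside: start with 2/1.
  1 + 1/2 = 3/2
  3 + 2/3 = 11/3
  4 + 3/11 = 47/11
  10 + 11/47 = 481/47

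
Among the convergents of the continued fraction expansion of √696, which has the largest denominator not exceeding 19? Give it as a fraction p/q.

343/13

√696 = [26; 2, 1, 1, 1, 1, 1, 2, 52, …] (period length 8).
Convergents:
  p_0/q_0 = 26/1
  p_1/q_1 = 53/2
  p_2/q_2 = 79/3
  p_3/q_3 = 132/5
  p_4/q_4 = 211/8
  p_5/q_5 = 343/13
  p_6/q_6 = 554/21
q_5 = 13 ≤ 19 < 21 = q_6, so the answer is 343/13.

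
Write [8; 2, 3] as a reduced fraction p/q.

Using pₖ = aₖpₖ₋₁ + pₖ₋₂ and qₖ = aₖqₖ₋₁ + qₖ₋₂:
  k=0: a=8, p=8, q=1
  k=1: a=2, p=17, q=2
  k=2: a=3, p=59, q=7

59/7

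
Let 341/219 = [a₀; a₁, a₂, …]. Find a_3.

3

341 = 1·219 + 122   →  a_0 = 1
219 = 1·122 + 97   →  a_1 = 1
122 = 1·97 + 25   →  a_2 = 1
97 = 3·25 + 22   →  a_3 = 3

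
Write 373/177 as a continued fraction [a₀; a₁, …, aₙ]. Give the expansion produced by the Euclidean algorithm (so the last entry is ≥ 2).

373 = 2·177 + 19
177 = 9·19 + 6
19 = 3·6 + 1
6 = 6·1 + 0  (stop)
So 373/177 = [2; 9, 3, 6].

[2; 9, 3, 6]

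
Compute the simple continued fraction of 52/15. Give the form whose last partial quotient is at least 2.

52 = 3*15 + 7
15 = 2*7 + 1
7 = 7*1 + 0  (stop)
So 52/15 = [3; 2, 7].

[3; 2, 7]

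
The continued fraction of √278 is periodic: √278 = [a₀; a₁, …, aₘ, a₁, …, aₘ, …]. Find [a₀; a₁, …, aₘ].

[16; 1, 2, 16, 2, 1, 32]

a₀ = ⌊√278⌋ = 16.
With m₀=0, d₀=1 and mₖ₊₁ = dₖaₖ − mₖ, dₖ₊₁ = (n − mₖ₊₁²)/dₖ, aₖ₊₁ = ⌊(a₀+mₖ₊₁)/dₖ₊₁⌋:
  k=1: m=16, d=22, a=1
  k=2: m=6, d=11, a=2
  k=3: m=16, d=2, a=16
  k=4: m=16, d=11, a=2
  k=5: m=6, d=22, a=1
  k=6: m=16, d=1, a=32
d=1 and a=2a₀=32 at k=6, so the next step gives (m, d) = (16, 22) again — its k=1 value — and the period has length 6.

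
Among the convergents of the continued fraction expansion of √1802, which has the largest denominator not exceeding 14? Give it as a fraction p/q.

382/9

√1802 = [42; 2, 4, 2, 84, …] (period length 4).
Convergents:
  p_0/q_0 = 42/1
  p_1/q_1 = 85/2
  p_2/q_2 = 382/9
  p_3/q_3 = 849/20
q_2 = 9 ≤ 14 < 20 = q_3, so the answer is 382/9.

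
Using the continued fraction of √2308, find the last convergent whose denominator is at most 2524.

√2308 = [48; 24, 96, …] (period length 2).
Convergents:
  p_0/q_0 = 48/1
  p_1/q_1 = 1153/24
  p_2/q_2 = 110736/2305
  p_3/q_3 = 2658817/55344
q_2 = 2305 ≤ 2524 < 55344 = q_3, so the answer is 110736/2305.

110736/2305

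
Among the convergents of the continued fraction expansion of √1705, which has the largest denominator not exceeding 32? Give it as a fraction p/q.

991/24

√1705 = [41; 3, 2, 3, 82, …] (period length 4).
Convergents:
  p_0/q_0 = 41/1
  p_1/q_1 = 124/3
  p_2/q_2 = 289/7
  p_3/q_3 = 991/24
  p_4/q_4 = 81551/1975
q_3 = 24 ≤ 32 < 1975 = q_4, so the answer is 991/24.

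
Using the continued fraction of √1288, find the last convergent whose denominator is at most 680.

√1288 = [35; 1, 7, 1, 70, …] (period length 4).
Convergents:
  p_0/q_0 = 35/1
  p_1/q_1 = 36/1
  p_2/q_2 = 287/8
  p_3/q_3 = 323/9
  p_4/q_4 = 22897/638
  p_5/q_5 = 23220/647
  p_6/q_6 = 185437/5167
q_5 = 647 ≤ 680 < 5167 = q_6, so the answer is 23220/647.

23220/647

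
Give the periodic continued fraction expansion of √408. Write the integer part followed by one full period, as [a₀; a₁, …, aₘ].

a₀ = ⌊√408⌋ = 20.

[20; 5, 40]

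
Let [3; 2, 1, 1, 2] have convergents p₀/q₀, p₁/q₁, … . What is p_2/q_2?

10/3

Using pₖ = aₖpₖ₋₁ + pₖ₋₂, qₖ = aₖqₖ₋₁ + qₖ₋₂ (with p₋₁=1, p₋₂=0, q₋₁=0, q₋₂=1):
  k=0: a=3, p=3, q=1
  k=1: a=2, p=7, q=2
  k=2: a=1, p=10, q=3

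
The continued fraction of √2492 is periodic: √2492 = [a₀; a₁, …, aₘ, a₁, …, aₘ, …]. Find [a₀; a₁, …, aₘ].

[49; 1, 11, 2, 24, 2, 11, 1, 98]

a₀ = ⌊√2492⌋ = 49.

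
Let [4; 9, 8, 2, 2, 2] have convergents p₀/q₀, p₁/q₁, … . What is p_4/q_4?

Using pₖ = aₖpₖ₋₁ + pₖ₋₂, qₖ = aₖqₖ₋₁ + qₖ₋₂ (with p₋₁=1, p₋₂=0, q₋₁=0, q₋₂=1):
  k=0: a=4, p=4, q=1
  k=1: a=9, p=37, q=9
  k=2: a=8, p=300, q=73
  k=3: a=2, p=637, q=155
  k=4: a=2, p=1574, q=383

1574/383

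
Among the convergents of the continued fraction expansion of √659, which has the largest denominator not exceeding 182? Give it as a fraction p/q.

3979/155

√659 = [25; 1, 2, 25, 2, 1, 50, …] (period length 6).
Convergents:
  p_0/q_0 = 25/1
  p_1/q_1 = 26/1
  p_2/q_2 = 77/3
  p_3/q_3 = 1951/76
  p_4/q_4 = 3979/155
  p_5/q_5 = 5930/231
q_4 = 155 ≤ 182 < 231 = q_5, so the answer is 3979/155.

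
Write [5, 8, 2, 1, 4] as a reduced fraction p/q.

599/117

Using pₖ = aₖpₖ₋₁ + pₖ₋₂ and qₖ = aₖqₖ₋₁ + qₖ₋₂:
  k=0: a=5, p=5, q=1
  k=1: a=8, p=41, q=8
  k=2: a=2, p=87, q=17
  k=3: a=1, p=128, q=25
  k=4: a=4, p=599, q=117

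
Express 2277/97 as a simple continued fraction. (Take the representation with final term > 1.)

2277 = 23*97 + 46
97 = 2*46 + 5
46 = 9*5 + 1
5 = 5*1 + 0  (stop)
So 2277/97 = [23; 2, 9, 5].

[23; 2, 9, 5]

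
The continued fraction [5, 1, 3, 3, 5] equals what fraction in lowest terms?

398/69

Using pₖ = aₖpₖ₋₁ + pₖ₋₂ and qₖ = aₖqₖ₋₁ + qₖ₋₂:
  k=0: a=5, p=5, q=1
  k=1: a=1, p=6, q=1
  k=2: a=3, p=23, q=4
  k=3: a=3, p=75, q=13
  k=4: a=5, p=398, q=69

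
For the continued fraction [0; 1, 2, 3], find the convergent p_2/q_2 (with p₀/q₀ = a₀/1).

2/3

Using pₖ = aₖpₖ₋₁ + pₖ₋₂, qₖ = aₖqₖ₋₁ + qₖ₋₂ (with p₋₁=1, p₋₂=0, q₋₁=0, q₋₂=1):
  k=0: a=0, p=0, q=1
  k=1: a=1, p=1, q=1
  k=2: a=2, p=2, q=3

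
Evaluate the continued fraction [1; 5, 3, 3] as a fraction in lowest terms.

63/53

Fold from the inside: start with 3/1.
  3 + 1/3 = 10/3
  5 + 3/10 = 53/10
  1 + 10/53 = 63/53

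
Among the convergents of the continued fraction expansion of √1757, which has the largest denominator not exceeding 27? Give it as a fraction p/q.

503/12

√1757 = [41; 1, 10, 1, 82, …] (period length 4).
Convergents:
  p_0/q_0 = 41/1
  p_1/q_1 = 42/1
  p_2/q_2 = 461/11
  p_3/q_3 = 503/12
  p_4/q_4 = 41707/995
q_3 = 12 ≤ 27 < 995 = q_4, so the answer is 503/12.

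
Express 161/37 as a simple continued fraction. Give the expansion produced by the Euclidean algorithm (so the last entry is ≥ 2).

[4; 2, 1, 5, 2]

161 = 4×37 + 13
37 = 2×13 + 11
13 = 1×11 + 2
11 = 5×2 + 1
2 = 2×1 + 0  (stop)
So 161/37 = [4; 2, 1, 5, 2].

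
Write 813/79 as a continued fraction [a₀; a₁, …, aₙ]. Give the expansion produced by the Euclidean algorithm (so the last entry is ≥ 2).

[10; 3, 2, 3, 3]

813 = 10·79 + 23
79 = 3·23 + 10
23 = 2·10 + 3
10 = 3·3 + 1
3 = 3·1 + 0  (stop)
So 813/79 = [10; 3, 2, 3, 3].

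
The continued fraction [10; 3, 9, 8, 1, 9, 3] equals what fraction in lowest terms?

80725/7821

Fold from the inside: start with 3/1.
  9 + 1/3 = 28/3
  1 + 3/28 = 31/28
  8 + 28/31 = 276/31
  9 + 31/276 = 2515/276
  3 + 276/2515 = 7821/2515
  10 + 2515/7821 = 80725/7821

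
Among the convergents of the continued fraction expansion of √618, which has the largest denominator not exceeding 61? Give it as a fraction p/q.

1417/57

√618 = [24; 1, 6, 8, 6, 1, 48, …] (period length 6).
Convergents:
  p_0/q_0 = 24/1
  p_1/q_1 = 25/1
  p_2/q_2 = 174/7
  p_3/q_3 = 1417/57
  p_4/q_4 = 8676/349
q_3 = 57 ≤ 61 < 349 = q_4, so the answer is 1417/57.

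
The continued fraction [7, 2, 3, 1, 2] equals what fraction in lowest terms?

Fold from the inside: start with 2/1.
  1 + 1/2 = 3/2
  3 + 2/3 = 11/3
  2 + 3/11 = 25/11
  7 + 11/25 = 186/25

186/25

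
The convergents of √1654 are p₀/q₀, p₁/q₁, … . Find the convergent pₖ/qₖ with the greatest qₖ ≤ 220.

√1654 = [40; 1, 2, 40, 2, 1, 80, …] (period length 6).
Convergents:
  p_0/q_0 = 40/1
  p_1/q_1 = 41/1
  p_2/q_2 = 122/3
  p_3/q_3 = 4921/121
  p_4/q_4 = 9964/245
q_3 = 121 ≤ 220 < 245 = q_4, so the answer is 4921/121.

4921/121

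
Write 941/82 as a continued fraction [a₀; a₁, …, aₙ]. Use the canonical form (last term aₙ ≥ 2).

941 = 11·82 + 39
82 = 2·39 + 4
39 = 9·4 + 3
4 = 1·3 + 1
3 = 3·1 + 0  (stop)
So 941/82 = [11; 2, 9, 1, 3].

[11; 2, 9, 1, 3]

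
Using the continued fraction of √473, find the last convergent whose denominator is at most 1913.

√473 = [21; 1, 2, 1, 42, …] (period length 4).
Convergents:
  p_0/q_0 = 21/1
  p_1/q_1 = 22/1
  p_2/q_2 = 65/3
  p_3/q_3 = 87/4
  p_4/q_4 = 3719/171
  p_5/q_5 = 3806/175
  p_6/q_6 = 11331/521
  p_7/q_7 = 15137/696
  p_8/q_8 = 647085/29753
q_7 = 696 ≤ 1913 < 29753 = q_8, so the answer is 15137/696.

15137/696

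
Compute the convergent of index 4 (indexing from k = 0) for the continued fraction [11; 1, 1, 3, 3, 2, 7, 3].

Using pₖ = aₖpₖ₋₁ + pₖ₋₂, qₖ = aₖqₖ₋₁ + qₖ₋₂ (with p₋₁=1, p₋₂=0, q₋₁=0, q₋₂=1):
  k=0: a=11, p=11, q=1
  k=1: a=1, p=12, q=1
  k=2: a=1, p=23, q=2
  k=3: a=3, p=81, q=7
  k=4: a=3, p=266, q=23

266/23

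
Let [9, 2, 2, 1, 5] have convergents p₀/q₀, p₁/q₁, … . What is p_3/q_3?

66/7

Using pₖ = aₖpₖ₋₁ + pₖ₋₂, qₖ = aₖqₖ₋₁ + qₖ₋₂ (with p₋₁=1, p₋₂=0, q₋₁=0, q₋₂=1):
  k=0: a=9, p=9, q=1
  k=1: a=2, p=19, q=2
  k=2: a=2, p=47, q=5
  k=3: a=1, p=66, q=7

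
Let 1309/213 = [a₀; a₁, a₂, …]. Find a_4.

1309 = 6·213 + 31   →  a_0 = 6
213 = 6·31 + 27   →  a_1 = 6
31 = 1·27 + 4   →  a_2 = 1
27 = 6·4 + 3   →  a_3 = 6
4 = 1·3 + 1   →  a_4 = 1

1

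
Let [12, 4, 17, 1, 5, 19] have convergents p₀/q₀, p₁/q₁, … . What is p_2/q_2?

845/69

Using pₖ = aₖpₖ₋₁ + pₖ₋₂, qₖ = aₖqₖ₋₁ + qₖ₋₂ (with p₋₁=1, p₋₂=0, q₋₁=0, q₋₂=1):
  k=0: a=12, p=12, q=1
  k=1: a=4, p=49, q=4
  k=2: a=17, p=845, q=69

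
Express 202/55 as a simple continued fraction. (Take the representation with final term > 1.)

202 = 3·55 + 37
55 = 1·37 + 18
37 = 2·18 + 1
18 = 18·1 + 0  (stop)
So 202/55 = [3; 1, 2, 18].

[3; 1, 2, 18]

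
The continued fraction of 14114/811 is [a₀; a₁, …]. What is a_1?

2

14114 = 17·811 + 327   →  a_0 = 17
811 = 2·327 + 157   →  a_1 = 2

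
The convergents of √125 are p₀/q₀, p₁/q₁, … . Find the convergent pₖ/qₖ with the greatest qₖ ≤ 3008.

15127/1353

√125 = [11; 5, 1, 1, 5, 22, …] (period length 5).
Convergents:
  p_0/q_0 = 11/1
  p_1/q_1 = 56/5
  p_2/q_2 = 67/6
  p_3/q_3 = 123/11
  p_4/q_4 = 682/61
  p_5/q_5 = 15127/1353
  p_6/q_6 = 76317/6826
q_5 = 1353 ≤ 3008 < 6826 = q_6, so the answer is 15127/1353.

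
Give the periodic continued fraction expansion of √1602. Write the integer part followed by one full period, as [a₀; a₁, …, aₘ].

[40; 40, 80]

a₀ = ⌊√1602⌋ = 40.
With m₀=0, d₀=1 and mₖ₊₁ = dₖaₖ − mₖ, dₖ₊₁ = (n − mₖ₊₁²)/dₖ, aₖ₊₁ = ⌊(a₀+mₖ₊₁)/dₖ₊₁⌋:
  k=1: m=40, d=2, a=40
  k=2: m=40, d=1, a=80
d=1 and a=2a₀=80 at k=2, so the next step gives (m, d) = (40, 2) again — its k=1 value — and the period has length 2.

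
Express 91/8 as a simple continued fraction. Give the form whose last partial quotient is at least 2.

91 = 11×8 + 3
8 = 2×3 + 2
3 = 1×2 + 1
2 = 2×1 + 0  (stop)
So 91/8 = [11; 2, 1, 2].

[11; 2, 1, 2]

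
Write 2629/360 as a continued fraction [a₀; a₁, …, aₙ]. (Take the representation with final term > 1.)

2629 = 7·360 + 109
360 = 3·109 + 33
109 = 3·33 + 10
33 = 3·10 + 3
10 = 3·3 + 1
3 = 3·1 + 0  (stop)
So 2629/360 = [7; 3, 3, 3, 3, 3].

[7; 3, 3, 3, 3, 3]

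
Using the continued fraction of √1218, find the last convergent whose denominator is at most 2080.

24395/699

√1218 = [34; 1, 8, 1, 68, …] (period length 4).
Convergents:
  p_0/q_0 = 34/1
  p_1/q_1 = 35/1
  p_2/q_2 = 314/9
  p_3/q_3 = 349/10
  p_4/q_4 = 24046/689
  p_5/q_5 = 24395/699
  p_6/q_6 = 219206/6281
q_5 = 699 ≤ 2080 < 6281 = q_6, so the answer is 24395/699.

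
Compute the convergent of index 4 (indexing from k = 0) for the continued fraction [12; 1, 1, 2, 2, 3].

Using pₖ = aₖpₖ₋₁ + pₖ₋₂, qₖ = aₖqₖ₋₁ + qₖ₋₂ (with p₋₁=1, p₋₂=0, q₋₁=0, q₋₂=1):
  k=0: a=12, p=12, q=1
  k=1: a=1, p=13, q=1
  k=2: a=1, p=25, q=2
  k=3: a=2, p=63, q=5
  k=4: a=2, p=151, q=12

151/12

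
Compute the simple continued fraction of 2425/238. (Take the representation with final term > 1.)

[10; 5, 3, 2, 6]

2425 = 10×238 + 45
238 = 5×45 + 13
45 = 3×13 + 6
13 = 2×6 + 1
6 = 6×1 + 0  (stop)
So 2425/238 = [10; 5, 3, 2, 6].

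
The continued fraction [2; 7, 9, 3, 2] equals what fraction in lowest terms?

989/462

Fold from the inside: start with 2/1.
  3 + 1/2 = 7/2
  9 + 2/7 = 65/7
  7 + 7/65 = 462/65
  2 + 65/462 = 989/462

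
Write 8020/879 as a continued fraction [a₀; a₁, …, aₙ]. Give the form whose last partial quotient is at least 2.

[9; 8, 15, 1, 1, 3]

8020 = 9*879 + 109
879 = 8*109 + 7
109 = 15*7 + 4
7 = 1*4 + 3
4 = 1*3 + 1
3 = 3*1 + 0  (stop)
So 8020/879 = [9; 8, 15, 1, 1, 3].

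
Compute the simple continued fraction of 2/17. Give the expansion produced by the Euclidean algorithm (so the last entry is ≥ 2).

2 = 0·17 + 2
17 = 8·2 + 1
2 = 2·1 + 0  (stop)
So 2/17 = [0; 8, 2].

[0; 8, 2]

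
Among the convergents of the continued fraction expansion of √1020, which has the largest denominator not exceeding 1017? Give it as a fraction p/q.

√1020 = [31; 1, 14, 1, 62, …] (period length 4).
Convergents:
  p_0/q_0 = 31/1
  p_1/q_1 = 32/1
  p_2/q_2 = 479/15
  p_3/q_3 = 511/16
  p_4/q_4 = 32161/1007
  p_5/q_5 = 32672/1023
q_4 = 1007 ≤ 1017 < 1023 = q_5, so the answer is 32161/1007.

32161/1007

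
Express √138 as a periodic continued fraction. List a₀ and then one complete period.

a₀ = ⌊√138⌋ = 11.
With m₀=0, d₀=1 and mₖ₊₁ = dₖaₖ − mₖ, dₖ₊₁ = (n − mₖ₊₁²)/dₖ, aₖ₊₁ = ⌊(a₀+mₖ₊₁)/dₖ₊₁⌋:
  k=1: m=11, d=17, a=1
  k=2: m=6, d=6, a=2
  k=3: m=6, d=17, a=1
  k=4: m=11, d=1, a=22
d=1 and a=2a₀=22 at k=4, so the next step gives (m, d) = (11, 17) again — its k=1 value — and the period has length 4.

[11; 1, 2, 1, 22]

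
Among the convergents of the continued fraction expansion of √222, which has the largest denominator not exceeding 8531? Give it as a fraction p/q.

√222 = [14; 1, 8, 1, 28, …] (period length 4).
Convergents:
  p_0/q_0 = 14/1
  p_1/q_1 = 15/1
  p_2/q_2 = 134/9
  p_3/q_3 = 149/10
  p_4/q_4 = 4306/289
  p_5/q_5 = 4455/299
  p_6/q_6 = 39946/2681
  p_7/q_7 = 44401/2980
  p_8/q_8 = 1283174/86121
q_7 = 2980 ≤ 8531 < 86121 = q_8, so the answer is 44401/2980.

44401/2980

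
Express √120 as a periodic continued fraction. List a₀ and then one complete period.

a₀ = ⌊√120⌋ = 10.
With m₀=0, d₀=1 and mₖ₊₁ = dₖaₖ − mₖ, dₖ₊₁ = (n − mₖ₊₁²)/dₖ, aₖ₊₁ = ⌊(a₀+mₖ₊₁)/dₖ₊₁⌋:
  k=1: m=10, d=20, a=1
  k=2: m=10, d=1, a=20
d=1 and a=2a₀=20 at k=2, so the next step gives (m, d) = (10, 20) again — its k=1 value — and the period has length 2.

[10; 1, 20]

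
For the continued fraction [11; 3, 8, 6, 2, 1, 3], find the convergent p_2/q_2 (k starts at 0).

283/25

Using pₖ = aₖpₖ₋₁ + pₖ₋₂, qₖ = aₖqₖ₋₁ + qₖ₋₂ (with p₋₁=1, p₋₂=0, q₋₁=0, q₋₂=1):
  k=0: a=11, p=11, q=1
  k=1: a=3, p=34, q=3
  k=2: a=8, p=283, q=25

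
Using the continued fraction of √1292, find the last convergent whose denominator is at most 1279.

45901/1277

√1292 = [35; 1, 16, 1, 70, …] (period length 4).
Convergents:
  p_0/q_0 = 35/1
  p_1/q_1 = 36/1
  p_2/q_2 = 611/17
  p_3/q_3 = 647/18
  p_4/q_4 = 45901/1277
  p_5/q_5 = 46548/1295
q_4 = 1277 ≤ 1279 < 1295 = q_5, so the answer is 45901/1277.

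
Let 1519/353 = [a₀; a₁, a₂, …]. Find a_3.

1519 = 4·353 + 107   →  a_0 = 4
353 = 3·107 + 32   →  a_1 = 3
107 = 3·32 + 11   →  a_2 = 3
32 = 2·11 + 10   →  a_3 = 2

2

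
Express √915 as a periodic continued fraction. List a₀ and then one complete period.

a₀ = ⌊√915⌋ = 30.
With m₀=0, d₀=1 and mₖ₊₁ = dₖaₖ − mₖ, dₖ₊₁ = (n − mₖ₊₁²)/dₖ, aₖ₊₁ = ⌊(a₀+mₖ₊₁)/dₖ₊₁⌋:
  k=1: m=30, d=15, a=4
  k=2: m=30, d=1, a=60
d=1 and a=2a₀=60 at k=2, so the next step gives (m, d) = (30, 15) again — its k=1 value — and the period has length 2.

[30; 4, 60]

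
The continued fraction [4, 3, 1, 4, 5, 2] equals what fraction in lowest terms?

Using pₖ = aₖpₖ₋₁ + pₖ₋₂ and qₖ = aₖqₖ₋₁ + qₖ₋₂:
  k=0: a=4, p=4, q=1
  k=1: a=3, p=13, q=3
  k=2: a=1, p=17, q=4
  k=3: a=4, p=81, q=19
  k=4: a=5, p=422, q=99
  k=5: a=2, p=925, q=217

925/217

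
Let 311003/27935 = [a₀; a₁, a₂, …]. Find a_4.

311003 = 11·27935 + 3718   →  a_0 = 11
27935 = 7·3718 + 1909   →  a_1 = 7
3718 = 1·1909 + 1809   →  a_2 = 1
1909 = 1·1809 + 100   →  a_3 = 1
1809 = 18·100 + 9   →  a_4 = 18

18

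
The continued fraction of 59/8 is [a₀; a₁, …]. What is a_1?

2

59 = 7·8 + 3   →  a_0 = 7
8 = 2·3 + 2   →  a_1 = 2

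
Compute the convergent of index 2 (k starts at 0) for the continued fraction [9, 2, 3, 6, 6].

66/7

Using pₖ = aₖpₖ₋₁ + pₖ₋₂, qₖ = aₖqₖ₋₁ + qₖ₋₂ (with p₋₁=1, p₋₂=0, q₋₁=0, q₋₂=1):
  k=0: a=9, p=9, q=1
  k=1: a=2, p=19, q=2
  k=2: a=3, p=66, q=7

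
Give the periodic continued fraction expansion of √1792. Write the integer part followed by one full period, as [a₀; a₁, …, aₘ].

a₀ = ⌊√1792⌋ = 42.

[42; 3, 84]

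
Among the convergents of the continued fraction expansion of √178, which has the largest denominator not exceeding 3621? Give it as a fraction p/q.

√178 = [13; 2, 1, 12, 1, 2, 26, …] (period length 6).
Convergents:
  p_0/q_0 = 13/1
  p_1/q_1 = 27/2
  p_2/q_2 = 40/3
  p_3/q_3 = 507/38
  p_4/q_4 = 547/41
  p_5/q_5 = 1601/120
  p_6/q_6 = 42173/3161
  p_7/q_7 = 85947/6442
q_6 = 3161 ≤ 3621 < 6442 = q_7, so the answer is 42173/3161.

42173/3161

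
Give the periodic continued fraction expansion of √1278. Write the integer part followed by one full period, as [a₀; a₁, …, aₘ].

[35; 1, 2, 1, 70]

a₀ = ⌊√1278⌋ = 35.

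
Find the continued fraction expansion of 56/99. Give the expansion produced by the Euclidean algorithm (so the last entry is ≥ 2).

56 = 0·99 + 56
99 = 1·56 + 43
56 = 1·43 + 13
43 = 3·13 + 4
13 = 3·4 + 1
4 = 4·1 + 0  (stop)
So 56/99 = [0; 1, 1, 3, 3, 4].

[0; 1, 1, 3, 3, 4]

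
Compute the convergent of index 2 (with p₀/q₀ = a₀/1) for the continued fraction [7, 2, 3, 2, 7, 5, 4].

Using pₖ = aₖpₖ₋₁ + pₖ₋₂, qₖ = aₖqₖ₋₁ + qₖ₋₂ (with p₋₁=1, p₋₂=0, q₋₁=0, q₋₂=1):
  k=0: a=7, p=7, q=1
  k=1: a=2, p=15, q=2
  k=2: a=3, p=52, q=7

52/7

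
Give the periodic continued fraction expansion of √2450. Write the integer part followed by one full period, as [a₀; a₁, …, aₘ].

a₀ = ⌊√2450⌋ = 49.
With m₀=0, d₀=1 and mₖ₊₁ = dₖaₖ − mₖ, dₖ₊₁ = (n − mₖ₊₁²)/dₖ, aₖ₊₁ = ⌊(a₀+mₖ₊₁)/dₖ₊₁⌋:
  k=1: m=49, d=49, a=2
  k=2: m=49, d=1, a=98
d=1 and a=2a₀=98 at k=2, so the next step gives (m, d) = (49, 49) again — its k=1 value — and the period has length 2.

[49; 2, 98]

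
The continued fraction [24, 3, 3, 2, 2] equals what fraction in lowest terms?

1361/56

Using pₖ = aₖpₖ₋₁ + pₖ₋₂ and qₖ = aₖqₖ₋₁ + qₖ₋₂:
  k=0: a=24, p=24, q=1
  k=1: a=3, p=73, q=3
  k=2: a=3, p=243, q=10
  k=3: a=2, p=559, q=23
  k=4: a=2, p=1361, q=56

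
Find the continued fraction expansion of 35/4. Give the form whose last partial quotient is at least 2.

[8; 1, 3]

35 = 8·4 + 3
4 = 1·3 + 1
3 = 3·1 + 0  (stop)
So 35/4 = [8; 1, 3].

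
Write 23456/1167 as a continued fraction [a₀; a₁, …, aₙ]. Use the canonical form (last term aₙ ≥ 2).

23456 = 20×1167 + 116
1167 = 10×116 + 7
116 = 16×7 + 4
7 = 1×4 + 3
4 = 1×3 + 1
3 = 3×1 + 0  (stop)
So 23456/1167 = [20; 10, 16, 1, 1, 3].

[20; 10, 16, 1, 1, 3]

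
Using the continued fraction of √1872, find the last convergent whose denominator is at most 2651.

55987/1294

√1872 = [43; 3, 1, 3, 86, …] (period length 4).
Convergents:
  p_0/q_0 = 43/1
  p_1/q_1 = 130/3
  p_2/q_2 = 173/4
  p_3/q_3 = 649/15
  p_4/q_4 = 55987/1294
  p_5/q_5 = 168610/3897
q_4 = 1294 ≤ 2651 < 3897 = q_5, so the answer is 55987/1294.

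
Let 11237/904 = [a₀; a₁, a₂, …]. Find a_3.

11237 = 12·904 + 389   →  a_0 = 12
904 = 2·389 + 126   →  a_1 = 2
389 = 3·126 + 11   →  a_2 = 3
126 = 11·11 + 5   →  a_3 = 11

11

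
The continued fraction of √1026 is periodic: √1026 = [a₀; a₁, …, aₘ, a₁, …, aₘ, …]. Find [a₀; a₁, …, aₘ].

a₀ = ⌊√1026⌋ = 32.

[32; 32, 64]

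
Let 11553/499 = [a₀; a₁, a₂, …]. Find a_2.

11553 = 23·499 + 76   →  a_0 = 23
499 = 6·76 + 43   →  a_1 = 6
76 = 1·43 + 33   →  a_2 = 1

1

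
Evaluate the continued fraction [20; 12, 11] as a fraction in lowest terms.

Using pₖ = aₖpₖ₋₁ + pₖ₋₂ and qₖ = aₖqₖ₋₁ + qₖ₋₂:
  k=0: a=20, p=20, q=1
  k=1: a=12, p=241, q=12
  k=2: a=11, p=2671, q=133

2671/133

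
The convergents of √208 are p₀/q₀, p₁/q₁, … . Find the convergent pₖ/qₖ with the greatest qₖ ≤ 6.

√208 = [14; 2, 2, 1, 2, 2, 28, …] (period length 6).
Convergents:
  p_0/q_0 = 14/1
  p_1/q_1 = 29/2
  p_2/q_2 = 72/5
  p_3/q_3 = 101/7
q_2 = 5 ≤ 6 < 7 = q_3, so the answer is 72/5.

72/5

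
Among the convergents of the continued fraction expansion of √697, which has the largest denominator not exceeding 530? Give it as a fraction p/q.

13966/529

√697 = [26; 2, 2, 52, …] (period length 3).
Convergents:
  p_0/q_0 = 26/1
  p_1/q_1 = 53/2
  p_2/q_2 = 132/5
  p_3/q_3 = 6917/262
  p_4/q_4 = 13966/529
  p_5/q_5 = 34849/1320
q_4 = 529 ≤ 530 < 1320 = q_5, so the answer is 13966/529.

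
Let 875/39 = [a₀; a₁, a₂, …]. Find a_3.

2

875 = 22·39 + 17   →  a_0 = 22
39 = 2·17 + 5   →  a_1 = 2
17 = 3·5 + 2   →  a_2 = 3
5 = 2·2 + 1   →  a_3 = 2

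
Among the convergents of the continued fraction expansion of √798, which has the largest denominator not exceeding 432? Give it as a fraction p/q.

6356/225

√798 = [28; 4, 56, …] (period length 2).
Convergents:
  p_0/q_0 = 28/1
  p_1/q_1 = 113/4
  p_2/q_2 = 6356/225
  p_3/q_3 = 25537/904
q_2 = 225 ≤ 432 < 904 = q_3, so the answer is 6356/225.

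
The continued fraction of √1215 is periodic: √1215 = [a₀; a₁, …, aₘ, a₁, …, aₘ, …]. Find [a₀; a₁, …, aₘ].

[34; 1, 5, 1, 68]

a₀ = ⌊√1215⌋ = 34.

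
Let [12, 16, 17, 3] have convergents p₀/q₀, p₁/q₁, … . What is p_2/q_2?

Using pₖ = aₖpₖ₋₁ + pₖ₋₂, qₖ = aₖqₖ₋₁ + qₖ₋₂ (with p₋₁=1, p₋₂=0, q₋₁=0, q₋₂=1):
  k=0: a=12, p=12, q=1
  k=1: a=16, p=193, q=16
  k=2: a=17, p=3293, q=273

3293/273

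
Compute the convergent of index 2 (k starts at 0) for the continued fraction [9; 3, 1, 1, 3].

Using pₖ = aₖpₖ₋₁ + pₖ₋₂, qₖ = aₖqₖ₋₁ + qₖ₋₂ (with p₋₁=1, p₋₂=0, q₋₁=0, q₋₂=1):
  k=0: a=9, p=9, q=1
  k=1: a=3, p=28, q=3
  k=2: a=1, p=37, q=4

37/4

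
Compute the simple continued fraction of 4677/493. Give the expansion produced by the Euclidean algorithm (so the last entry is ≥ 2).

4677 = 9×493 + 240
493 = 2×240 + 13
240 = 18×13 + 6
13 = 2×6 + 1
6 = 6×1 + 0  (stop)
So 4677/493 = [9; 2, 18, 2, 6].

[9; 2, 18, 2, 6]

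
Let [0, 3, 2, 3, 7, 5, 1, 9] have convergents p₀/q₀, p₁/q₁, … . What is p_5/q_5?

Using pₖ = aₖpₖ₋₁ + pₖ₋₂, qₖ = aₖqₖ₋₁ + qₖ₋₂ (with p₋₁=1, p₋₂=0, q₋₁=0, q₋₂=1):
  k=0: a=0, p=0, q=1
  k=1: a=3, p=1, q=3
  k=2: a=2, p=2, q=7
  k=3: a=3, p=7, q=24
  k=4: a=7, p=51, q=175
  k=5: a=5, p=262, q=899

262/899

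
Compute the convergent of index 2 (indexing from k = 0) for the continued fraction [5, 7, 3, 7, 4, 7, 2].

113/22

Using pₖ = aₖpₖ₋₁ + pₖ₋₂, qₖ = aₖqₖ₋₁ + qₖ₋₂ (with p₋₁=1, p₋₂=0, q₋₁=0, q₋₂=1):
  k=0: a=5, p=5, q=1
  k=1: a=7, p=36, q=7
  k=2: a=3, p=113, q=22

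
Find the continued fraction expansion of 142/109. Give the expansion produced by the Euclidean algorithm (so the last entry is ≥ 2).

142 = 1×109 + 33
109 = 3×33 + 10
33 = 3×10 + 3
10 = 3×3 + 1
3 = 3×1 + 0  (stop)
So 142/109 = [1; 3, 3, 3, 3].

[1; 3, 3, 3, 3]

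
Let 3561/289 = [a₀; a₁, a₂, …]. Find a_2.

3561 = 12·289 + 93   →  a_0 = 12
289 = 3·93 + 10   →  a_1 = 3
93 = 9·10 + 3   →  a_2 = 9

9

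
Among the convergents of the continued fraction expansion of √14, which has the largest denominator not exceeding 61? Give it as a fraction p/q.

√14 = [3; 1, 2, 1, 6, …] (period length 4).
Convergents:
  p_0/q_0 = 3/1
  p_1/q_1 = 4/1
  p_2/q_2 = 11/3
  p_3/q_3 = 15/4
  p_4/q_4 = 101/27
  p_5/q_5 = 116/31
  p_6/q_6 = 333/89
q_5 = 31 ≤ 61 < 89 = q_6, so the answer is 116/31.

116/31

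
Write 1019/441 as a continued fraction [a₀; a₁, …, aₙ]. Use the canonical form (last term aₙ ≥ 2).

[2; 3, 4, 1, 1, 3, 4]

1019 = 2×441 + 137
441 = 3×137 + 30
137 = 4×30 + 17
30 = 1×17 + 13
17 = 1×13 + 4
13 = 3×4 + 1
4 = 4×1 + 0  (stop)
So 1019/441 = [2; 3, 4, 1, 1, 3, 4].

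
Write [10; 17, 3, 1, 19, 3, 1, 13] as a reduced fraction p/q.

763711/75931

Fold from the inside: start with 13/1.
  1 + 1/13 = 14/13
  3 + 13/14 = 55/14
  19 + 14/55 = 1059/55
  1 + 55/1059 = 1114/1059
  3 + 1059/1114 = 4401/1114
  17 + 1114/4401 = 75931/4401
  10 + 4401/75931 = 763711/75931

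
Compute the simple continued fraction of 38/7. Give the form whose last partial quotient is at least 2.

[5; 2, 3]

38 = 5×7 + 3
7 = 2×3 + 1
3 = 3×1 + 0  (stop)
So 38/7 = [5; 2, 3].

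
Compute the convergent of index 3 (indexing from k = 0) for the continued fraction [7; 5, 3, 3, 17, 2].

Using pₖ = aₖpₖ₋₁ + pₖ₋₂, qₖ = aₖqₖ₋₁ + qₖ₋₂ (with p₋₁=1, p₋₂=0, q₋₁=0, q₋₂=1):
  k=0: a=7, p=7, q=1
  k=1: a=5, p=36, q=5
  k=2: a=3, p=115, q=16
  k=3: a=3, p=381, q=53

381/53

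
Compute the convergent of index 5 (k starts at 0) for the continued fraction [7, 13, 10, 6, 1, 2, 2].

Using pₖ = aₖpₖ₋₁ + pₖ₋₂, qₖ = aₖqₖ₋₁ + qₖ₋₂ (with p₋₁=1, p₋₂=0, q₋₁=0, q₋₂=1):
  k=0: a=7, p=7, q=1
  k=1: a=13, p=92, q=13
  k=2: a=10, p=927, q=131
  k=3: a=6, p=5654, q=799
  k=4: a=1, p=6581, q=930
  k=5: a=2, p=18816, q=2659

18816/2659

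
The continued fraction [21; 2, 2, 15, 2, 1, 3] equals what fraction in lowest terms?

18556/867

Using pₖ = aₖpₖ₋₁ + pₖ₋₂ and qₖ = aₖqₖ₋₁ + qₖ₋₂:
  k=0: a=21, p=21, q=1
  k=1: a=2, p=43, q=2
  k=2: a=2, p=107, q=5
  k=3: a=15, p=1648, q=77
  k=4: a=2, p=3403, q=159
  k=5: a=1, p=5051, q=236
  k=6: a=3, p=18556, q=867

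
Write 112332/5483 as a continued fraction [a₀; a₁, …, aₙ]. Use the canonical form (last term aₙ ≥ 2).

[20; 2, 19, 4, 2, 15]

112332 = 20*5483 + 2672
5483 = 2*2672 + 139
2672 = 19*139 + 31
139 = 4*31 + 15
31 = 2*15 + 1
15 = 15*1 + 0  (stop)
So 112332/5483 = [20; 2, 19, 4, 2, 15].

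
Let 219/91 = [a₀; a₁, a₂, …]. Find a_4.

219 = 2·91 + 37   →  a_0 = 2
91 = 2·37 + 17   →  a_1 = 2
37 = 2·17 + 3   →  a_2 = 2
17 = 5·3 + 2   →  a_3 = 5
3 = 1·2 + 1   →  a_4 = 1

1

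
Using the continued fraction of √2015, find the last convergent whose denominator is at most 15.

√2015 = [44; 1, 7, 1, 88, …] (period length 4).
Convergents:
  p_0/q_0 = 44/1
  p_1/q_1 = 45/1
  p_2/q_2 = 359/8
  p_3/q_3 = 404/9
  p_4/q_4 = 35911/800
q_3 = 9 ≤ 15 < 800 = q_4, so the answer is 404/9.

404/9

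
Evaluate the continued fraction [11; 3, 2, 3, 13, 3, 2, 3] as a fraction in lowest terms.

88345/7824

Using pₖ = aₖpₖ₋₁ + pₖ₋₂ and qₖ = aₖqₖ₋₁ + qₖ₋₂:
  k=0: a=11, p=11, q=1
  k=1: a=3, p=34, q=3
  k=2: a=2, p=79, q=7
  k=3: a=3, p=271, q=24
  k=4: a=13, p=3602, q=319
  k=5: a=3, p=11077, q=981
  k=6: a=2, p=25756, q=2281
  k=7: a=3, p=88345, q=7824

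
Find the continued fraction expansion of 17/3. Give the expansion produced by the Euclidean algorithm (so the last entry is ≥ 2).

[5; 1, 2]

17 = 5*3 + 2
3 = 1*2 + 1
2 = 2*1 + 0  (stop)
So 17/3 = [5; 1, 2].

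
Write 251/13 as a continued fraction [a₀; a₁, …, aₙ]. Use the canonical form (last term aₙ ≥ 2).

[19; 3, 4]

251 = 19·13 + 4
13 = 3·4 + 1
4 = 4·1 + 0  (stop)
So 251/13 = [19; 3, 4].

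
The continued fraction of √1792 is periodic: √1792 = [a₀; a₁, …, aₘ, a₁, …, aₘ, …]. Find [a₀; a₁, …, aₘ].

[42; 3, 84]

a₀ = ⌊√1792⌋ = 42.
With m₀=0, d₀=1 and mₖ₊₁ = dₖaₖ − mₖ, dₖ₊₁ = (n − mₖ₊₁²)/dₖ, aₖ₊₁ = ⌊(a₀+mₖ₊₁)/dₖ₊₁⌋:
  k=1: m=42, d=28, a=3
  k=2: m=42, d=1, a=84
d=1 and a=2a₀=84 at k=2, so the next step gives (m, d) = (42, 28) again — its k=1 value — and the period has length 2.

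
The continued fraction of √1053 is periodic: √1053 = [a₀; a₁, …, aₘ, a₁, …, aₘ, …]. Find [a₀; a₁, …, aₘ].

a₀ = ⌊√1053⌋ = 32.

[32; 2, 4, 2, 64]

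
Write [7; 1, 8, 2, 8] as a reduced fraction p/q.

1271/161

Using pₖ = aₖpₖ₋₁ + pₖ₋₂ and qₖ = aₖqₖ₋₁ + qₖ₋₂:
  k=0: a=7, p=7, q=1
  k=1: a=1, p=8, q=1
  k=2: a=8, p=71, q=9
  k=3: a=2, p=150, q=19
  k=4: a=8, p=1271, q=161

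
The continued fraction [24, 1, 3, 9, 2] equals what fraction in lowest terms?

1931/78

Using pₖ = aₖpₖ₋₁ + pₖ₋₂ and qₖ = aₖqₖ₋₁ + qₖ₋₂:
  k=0: a=24, p=24, q=1
  k=1: a=1, p=25, q=1
  k=2: a=3, p=99, q=4
  k=3: a=9, p=916, q=37
  k=4: a=2, p=1931, q=78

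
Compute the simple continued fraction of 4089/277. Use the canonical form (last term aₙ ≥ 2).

[14; 1, 3, 5, 13]

4089 = 14·277 + 211
277 = 1·211 + 66
211 = 3·66 + 13
66 = 5·13 + 1
13 = 13·1 + 0  (stop)
So 4089/277 = [14; 1, 3, 5, 13].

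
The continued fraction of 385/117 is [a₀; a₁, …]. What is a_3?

3

385 = 3·117 + 34   →  a_0 = 3
117 = 3·34 + 15   →  a_1 = 3
34 = 2·15 + 4   →  a_2 = 2
15 = 3·4 + 3   →  a_3 = 3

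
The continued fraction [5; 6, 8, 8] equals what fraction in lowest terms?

2055/398

Fold from the inside: start with 8/1.
  8 + 1/8 = 65/8
  6 + 8/65 = 398/65
  5 + 65/398 = 2055/398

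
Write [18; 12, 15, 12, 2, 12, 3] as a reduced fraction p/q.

3162062/174865

Fold from the inside: start with 3/1.
  12 + 1/3 = 37/3
  2 + 3/37 = 77/37
  12 + 37/77 = 961/77
  15 + 77/961 = 14492/961
  12 + 961/14492 = 174865/14492
  18 + 14492/174865 = 3162062/174865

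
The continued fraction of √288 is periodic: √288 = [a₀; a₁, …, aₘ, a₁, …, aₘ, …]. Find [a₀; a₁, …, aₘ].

[16; 1, 32]

a₀ = ⌊√288⌋ = 16.
With m₀=0, d₀=1 and mₖ₊₁ = dₖaₖ − mₖ, dₖ₊₁ = (n − mₖ₊₁²)/dₖ, aₖ₊₁ = ⌊(a₀+mₖ₊₁)/dₖ₊₁⌋:
  k=1: m=16, d=32, a=1
  k=2: m=16, d=1, a=32
d=1 and a=2a₀=32 at k=2, so the next step gives (m, d) = (16, 32) again — its k=1 value — and the period has length 2.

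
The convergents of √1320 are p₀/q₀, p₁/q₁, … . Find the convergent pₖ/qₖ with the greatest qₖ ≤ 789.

√1320 = [36; 3, 72, …] (period length 2).
Convergents:
  p_0/q_0 = 36/1
  p_1/q_1 = 109/3
  p_2/q_2 = 7884/217
  p_3/q_3 = 23761/654
  p_4/q_4 = 1718676/47305
q_3 = 654 ≤ 789 < 47305 = q_4, so the answer is 23761/654.

23761/654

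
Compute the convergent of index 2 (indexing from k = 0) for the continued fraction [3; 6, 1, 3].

22/7

Using pₖ = aₖpₖ₋₁ + pₖ₋₂, qₖ = aₖqₖ₋₁ + qₖ₋₂ (with p₋₁=1, p₋₂=0, q₋₁=0, q₋₂=1):
  k=0: a=3, p=3, q=1
  k=1: a=6, p=19, q=6
  k=2: a=1, p=22, q=7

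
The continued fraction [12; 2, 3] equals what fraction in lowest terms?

Fold from the inside: start with 3/1.
  2 + 1/3 = 7/3
  12 + 3/7 = 87/7

87/7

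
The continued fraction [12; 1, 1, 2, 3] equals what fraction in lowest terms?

214/17

Using pₖ = aₖpₖ₋₁ + pₖ₋₂ and qₖ = aₖqₖ₋₁ + qₖ₋₂:
  k=0: a=12, p=12, q=1
  k=1: a=1, p=13, q=1
  k=2: a=1, p=25, q=2
  k=3: a=2, p=63, q=5
  k=4: a=3, p=214, q=17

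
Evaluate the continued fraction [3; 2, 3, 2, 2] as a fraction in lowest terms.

134/39

Using pₖ = aₖpₖ₋₁ + pₖ₋₂ and qₖ = aₖqₖ₋₁ + qₖ₋₂:
  k=0: a=3, p=3, q=1
  k=1: a=2, p=7, q=2
  k=2: a=3, p=24, q=7
  k=3: a=2, p=55, q=16
  k=4: a=2, p=134, q=39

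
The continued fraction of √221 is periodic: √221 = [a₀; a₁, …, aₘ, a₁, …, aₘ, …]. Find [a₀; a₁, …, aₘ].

[14; 1, 6, 2, 6, 1, 28]

a₀ = ⌊√221⌋ = 14.
With m₀=0, d₀=1 and mₖ₊₁ = dₖaₖ − mₖ, dₖ₊₁ = (n − mₖ₊₁²)/dₖ, aₖ₊₁ = ⌊(a₀+mₖ₊₁)/dₖ₊₁⌋:
  k=1: m=14, d=25, a=1
  k=2: m=11, d=4, a=6
  k=3: m=13, d=13, a=2
  k=4: m=13, d=4, a=6
  k=5: m=11, d=25, a=1
  k=6: m=14, d=1, a=28
d=1 and a=2a₀=28 at k=6, so the next step gives (m, d) = (14, 25) again — its k=1 value — and the period has length 6.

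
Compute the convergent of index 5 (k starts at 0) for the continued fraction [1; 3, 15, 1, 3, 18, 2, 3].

Using pₖ = aₖpₖ₋₁ + pₖ₋₂, qₖ = aₖqₖ₋₁ + qₖ₋₂ (with p₋₁=1, p₋₂=0, q₋₁=0, q₋₂=1):
  k=0: a=1, p=1, q=1
  k=1: a=3, p=4, q=3
  k=2: a=15, p=61, q=46
  k=3: a=1, p=65, q=49
  k=4: a=3, p=256, q=193
  k=5: a=18, p=4673, q=3523

4673/3523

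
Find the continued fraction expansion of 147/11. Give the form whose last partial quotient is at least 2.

[13; 2, 1, 3]

147 = 13*11 + 4
11 = 2*4 + 3
4 = 1*3 + 1
3 = 3*1 + 0  (stop)
So 147/11 = [13; 2, 1, 3].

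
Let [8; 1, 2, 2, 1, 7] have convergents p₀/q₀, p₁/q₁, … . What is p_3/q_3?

61/7

Using pₖ = aₖpₖ₋₁ + pₖ₋₂, qₖ = aₖqₖ₋₁ + qₖ₋₂ (with p₋₁=1, p₋₂=0, q₋₁=0, q₋₂=1):
  k=0: a=8, p=8, q=1
  k=1: a=1, p=9, q=1
  k=2: a=2, p=26, q=3
  k=3: a=2, p=61, q=7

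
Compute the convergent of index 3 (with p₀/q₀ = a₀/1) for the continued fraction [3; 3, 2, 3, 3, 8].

79/24

Using pₖ = aₖpₖ₋₁ + pₖ₋₂, qₖ = aₖqₖ₋₁ + qₖ₋₂ (with p₋₁=1, p₋₂=0, q₋₁=0, q₋₂=1):
  k=0: a=3, p=3, q=1
  k=1: a=3, p=10, q=3
  k=2: a=2, p=23, q=7
  k=3: a=3, p=79, q=24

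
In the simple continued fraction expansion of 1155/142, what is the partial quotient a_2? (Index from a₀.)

2

1155 = 8·142 + 19   →  a_0 = 8
142 = 7·19 + 9   →  a_1 = 7
19 = 2·9 + 1   →  a_2 = 2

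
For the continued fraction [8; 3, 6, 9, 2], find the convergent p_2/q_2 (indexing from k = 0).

Using pₖ = aₖpₖ₋₁ + pₖ₋₂, qₖ = aₖqₖ₋₁ + qₖ₋₂ (with p₋₁=1, p₋₂=0, q₋₁=0, q₋₂=1):
  k=0: a=8, p=8, q=1
  k=1: a=3, p=25, q=3
  k=2: a=6, p=158, q=19

158/19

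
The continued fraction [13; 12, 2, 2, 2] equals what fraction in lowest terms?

Fold from the inside: start with 2/1.
  2 + 1/2 = 5/2
  2 + 2/5 = 12/5
  12 + 5/12 = 149/12
  13 + 12/149 = 1949/149

1949/149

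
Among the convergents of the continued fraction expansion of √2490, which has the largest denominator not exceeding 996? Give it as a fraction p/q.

49351/989

√2490 = [49; 1, 8, 1, 98, …] (period length 4).
Convergents:
  p_0/q_0 = 49/1
  p_1/q_1 = 50/1
  p_2/q_2 = 449/9
  p_3/q_3 = 499/10
  p_4/q_4 = 49351/989
  p_5/q_5 = 49850/999
q_4 = 989 ≤ 996 < 999 = q_5, so the answer is 49351/989.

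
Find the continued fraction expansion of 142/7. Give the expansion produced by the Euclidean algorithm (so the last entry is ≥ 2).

[20; 3, 2]

142 = 20*7 + 2
7 = 3*2 + 1
2 = 2*1 + 0  (stop)
So 142/7 = [20; 3, 2].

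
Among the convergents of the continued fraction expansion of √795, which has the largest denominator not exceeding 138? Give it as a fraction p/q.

1297/46

√795 = [28; 5, 9, 5, 56, …] (period length 4).
Convergents:
  p_0/q_0 = 28/1
  p_1/q_1 = 141/5
  p_2/q_2 = 1297/46
  p_3/q_3 = 6626/235
q_2 = 46 ≤ 138 < 235 = q_3, so the answer is 1297/46.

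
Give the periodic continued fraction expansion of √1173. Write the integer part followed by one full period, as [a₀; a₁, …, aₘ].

[34; 4, 68]

a₀ = ⌊√1173⌋ = 34.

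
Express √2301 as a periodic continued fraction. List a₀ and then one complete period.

[47; 1, 30, 1, 94]

a₀ = ⌊√2301⌋ = 47.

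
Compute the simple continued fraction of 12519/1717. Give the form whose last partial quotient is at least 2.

12519 = 7×1717 + 500
1717 = 3×500 + 217
500 = 2×217 + 66
217 = 3×66 + 19
66 = 3×19 + 9
19 = 2×9 + 1
9 = 9×1 + 0  (stop)
So 12519/1717 = [7; 3, 2, 3, 3, 2, 9].

[7; 3, 2, 3, 3, 2, 9]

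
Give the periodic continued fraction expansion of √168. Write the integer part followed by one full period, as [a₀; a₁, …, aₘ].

a₀ = ⌊√168⌋ = 12.
With m₀=0, d₀=1 and mₖ₊₁ = dₖaₖ − mₖ, dₖ₊₁ = (n − mₖ₊₁²)/dₖ, aₖ₊₁ = ⌊(a₀+mₖ₊₁)/dₖ₊₁⌋:
  k=1: m=12, d=24, a=1
  k=2: m=12, d=1, a=24
d=1 and a=2a₀=24 at k=2, so the next step gives (m, d) = (12, 24) again — its k=1 value — and the period has length 2.

[12; 1, 24]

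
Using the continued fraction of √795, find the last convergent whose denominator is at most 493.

6626/235

√795 = [28; 5, 9, 5, 56, …] (period length 4).
Convergents:
  p_0/q_0 = 28/1
  p_1/q_1 = 141/5
  p_2/q_2 = 1297/46
  p_3/q_3 = 6626/235
  p_4/q_4 = 372353/13206
q_3 = 235 ≤ 493 < 13206 = q_4, so the answer is 6626/235.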